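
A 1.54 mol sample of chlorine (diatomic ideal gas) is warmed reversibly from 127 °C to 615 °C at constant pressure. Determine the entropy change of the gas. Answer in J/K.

In kelvin: T₁ = 400.15 K, T₂ = 888.15 K. At constant pressure, ΔS = nC_p ln(T₂/T₁) with C_p = 7R/2 = 29.1 J mol⁻¹ K⁻¹.
ΔS = 1.54 × 29.1 × ln(888.15/400.15) = 35.7 J/K.

ΔS = 35.7 J/K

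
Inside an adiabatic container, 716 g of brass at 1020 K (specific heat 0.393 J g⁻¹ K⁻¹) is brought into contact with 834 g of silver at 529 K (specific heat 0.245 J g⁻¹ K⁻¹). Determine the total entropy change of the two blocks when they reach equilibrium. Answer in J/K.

ΔS_total = 24.3 J/K

Energy balance: T_f = (m₁c₁T₁ + m₂c₂T₂)/(m₁c₁ + m₂c₂) = 813.45 K.
ΔS₁ = m₁c₁ ln(T_f/T₁) = 281.388 × ln(813.45/1020) = -63.671 J/K.
ΔS₂ = m₂c₂ ln(T_f/T₂) = 204.33 × ln(813.45/529) = 87.922 J/K.
ΔS_total = -63.671 + 87.922 = 24.3 J/K.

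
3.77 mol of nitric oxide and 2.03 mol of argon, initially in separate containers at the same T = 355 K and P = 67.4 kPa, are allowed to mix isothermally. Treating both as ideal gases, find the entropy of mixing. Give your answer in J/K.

Mole fractions: x_A = 3.77/5.8 = 0.65, x_B = 0.35.
ΔS_mix = −R(n_A ln x_A + n_B ln x_B) = −8.314 × (3.77 ln 0.65 + 2.03 ln 0.35) = 31.2 J/K.

ΔS_mix = 31.2 J/K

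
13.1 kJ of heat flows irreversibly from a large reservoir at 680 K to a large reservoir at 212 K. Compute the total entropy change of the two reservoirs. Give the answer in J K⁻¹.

ΔS_hot = −Q/T_H = −13100/680 = -19.26 J/K and ΔS_cold = +Q/T_C = 13100/212 = 61.79 J/K.
ΔS_total = -19.26 + 61.79 = 42.5 J/K, positive as the second law requires.

ΔS_total = 42.5 J/K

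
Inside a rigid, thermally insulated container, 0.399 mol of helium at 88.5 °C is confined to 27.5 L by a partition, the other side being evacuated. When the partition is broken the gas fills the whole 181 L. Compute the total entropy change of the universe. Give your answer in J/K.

For an ideal gas in free expansion Q = 0 and W = 0, so T is unchanged.
Entropy is a state function; using a reversible isothermal path, ΔS_gas = nR ln(V₂/V₁) = 0.399 × 8.314 × ln(181/27.5) = 6.25 J/K.
The insulated surroundings exchange no heat, so ΔS_surr = 0 and ΔS_universe = ΔS_gas.

ΔS_universe = 6.25 J/K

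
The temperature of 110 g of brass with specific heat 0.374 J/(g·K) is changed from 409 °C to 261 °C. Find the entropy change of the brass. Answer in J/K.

ΔS = -10.1 J/K

In kelvin: T₁ = 682.15 K, T₂ = 534.15 K. ΔS = ∫dQ_rev/T = m c ln(T₂/T₁) = 110 × 0.374 × ln(534.15/682.15) = -10.1 J/K.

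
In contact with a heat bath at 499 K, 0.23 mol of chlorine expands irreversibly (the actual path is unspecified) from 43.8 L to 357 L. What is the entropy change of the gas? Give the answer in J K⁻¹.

ΔS_gas = 4.01 J/K

Entropy is a state function, so ΔS_gas depends only on the end states.
For an isothermal ideal gas ΔS_gas = nR ln(V₂/V₁) = 0.23 × 8.314 × ln(357/43.8) = 4.01 J/K.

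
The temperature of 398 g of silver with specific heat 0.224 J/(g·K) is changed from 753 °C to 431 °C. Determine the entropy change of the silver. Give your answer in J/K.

In kelvin: T₁ = 1026.15 K, T₂ = 704.15 K. ΔS = ∫dQ_rev/T = m c ln(T₂/T₁) = 398 × 0.224 × ln(704.15/1026.15) = -33.6 J/K.

ΔS = -33.6 J/K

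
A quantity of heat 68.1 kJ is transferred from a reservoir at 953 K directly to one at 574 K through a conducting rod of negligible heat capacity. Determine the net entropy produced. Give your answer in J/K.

ΔS_total = 47.2 J/K

ΔS_hot = −Q/T_H = −68100/953 = -71.459 J/K and ΔS_cold = +Q/T_C = 68100/574 = 118.64 J/K.
ΔS_total = -71.459 + 118.64 = 47.2 J/K, positive as the second law requires.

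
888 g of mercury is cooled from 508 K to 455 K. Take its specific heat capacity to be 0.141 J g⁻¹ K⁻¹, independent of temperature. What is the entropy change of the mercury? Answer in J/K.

ΔS = ∫dQ_rev/T = m c ln(T₂/T₁) = 888 × 0.141 × ln(455/508) = -13.8 J/K.

ΔS = -13.8 J/K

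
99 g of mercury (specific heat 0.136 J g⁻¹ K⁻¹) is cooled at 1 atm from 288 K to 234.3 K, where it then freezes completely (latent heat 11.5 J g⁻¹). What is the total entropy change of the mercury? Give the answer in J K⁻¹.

ΔS = -7.64 J/K

Cooling step: ΔS₁ = m c ln(T_tr/T_i) = 99 × 0.136 × ln(234.3/288) = -2.778 J/K.
Phase change: ΔS₂ = −mL/T_tr = −99 × 11.5 / 234.3 = -4.859 J/K.
ΔS_total = (-2.778) + (-4.859) = -7.64 J/K.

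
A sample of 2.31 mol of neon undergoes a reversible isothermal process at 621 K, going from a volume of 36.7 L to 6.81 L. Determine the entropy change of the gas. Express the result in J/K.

For an isothermal ideal gas ΔS_gas = nR ln(V₂/V₁) = 2.31 × 8.314 × ln(6.81/36.7) = -32.3 J/K.

ΔS_gas = -32.3 J/K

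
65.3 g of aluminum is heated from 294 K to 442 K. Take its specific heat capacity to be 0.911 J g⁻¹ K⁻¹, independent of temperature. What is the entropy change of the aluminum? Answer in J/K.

ΔS = ∫dQ_rev/T = m c ln(T₂/T₁) = 65.3 × 0.911 × ln(442/294) = 24.3 J/K.

ΔS = 24.3 J/K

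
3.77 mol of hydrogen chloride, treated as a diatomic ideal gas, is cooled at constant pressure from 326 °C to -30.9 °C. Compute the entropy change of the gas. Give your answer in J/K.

ΔS = -99.3 J/K

In kelvin: T₁ = 599.15 K, T₂ = 242.25 K. At constant pressure, ΔS = nC_p ln(T₂/T₁) with C_p = 7R/2 = 29.1 J mol⁻¹ K⁻¹.
ΔS = 3.77 × 29.1 × ln(242.25/599.15) = -99.3 J/K.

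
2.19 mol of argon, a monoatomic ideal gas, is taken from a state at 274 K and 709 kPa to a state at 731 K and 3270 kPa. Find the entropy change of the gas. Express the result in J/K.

ΔS = nC_p ln(T₂/T₁) − nR ln(P₂/P₁), with C_p = 5R/2 = 20.79 J mol⁻¹ K⁻¹ for a monoatomic ideal gas.
ΔS = 2.19 × [20.79 × ln(731/274) − 8.314 × ln(3270/709)] = 16.8 J/K.

ΔS = 16.8 J/K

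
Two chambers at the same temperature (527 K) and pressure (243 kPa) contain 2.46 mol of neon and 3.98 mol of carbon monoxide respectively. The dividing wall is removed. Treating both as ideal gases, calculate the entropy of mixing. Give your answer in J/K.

ΔS_mix = 35.6 J/K

Mole fractions: x_A = 2.46/6.44 = 0.382, x_B = 0.618.
ΔS_mix = −R(n_A ln x_A + n_B ln x_B) = −8.314 × (2.46 ln 0.382 + 3.98 ln 0.618) = 35.6 J/K.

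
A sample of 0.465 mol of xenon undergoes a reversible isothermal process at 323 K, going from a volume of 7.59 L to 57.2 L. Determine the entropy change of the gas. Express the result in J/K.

ΔS_gas = 7.81 J/K

For an isothermal ideal gas ΔS_gas = nR ln(V₂/V₁) = 0.465 × 8.314 × ln(57.2/7.59) = 7.81 J/K.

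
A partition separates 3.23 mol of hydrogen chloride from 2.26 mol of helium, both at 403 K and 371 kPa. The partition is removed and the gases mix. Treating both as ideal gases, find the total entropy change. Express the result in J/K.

ΔS_mix = 30.9 J/K

Mole fractions: x_A = 3.23/5.49 = 0.588, x_B = 0.412.
ΔS_mix = −R(n_A ln x_A + n_B ln x_B) = −8.314 × (3.23 ln 0.588 + 2.26 ln 0.412) = 30.9 J/K.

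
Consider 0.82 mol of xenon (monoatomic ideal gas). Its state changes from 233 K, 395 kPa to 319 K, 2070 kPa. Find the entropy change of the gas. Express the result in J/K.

ΔS = -5.94 J/K

ΔS = nC_p ln(T₂/T₁) − nR ln(P₂/P₁), with C_p = 5R/2 = 20.79 J mol⁻¹ K⁻¹ for a monoatomic ideal gas.
ΔS = 0.82 × [20.79 × ln(319/233) − 8.314 × ln(2070/395)] = -5.94 J/K.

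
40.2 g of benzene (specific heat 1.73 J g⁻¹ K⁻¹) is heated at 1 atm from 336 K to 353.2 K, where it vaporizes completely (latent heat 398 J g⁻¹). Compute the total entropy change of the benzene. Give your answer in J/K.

ΔS = 48.8 J/K

Warming step: ΔS₁ = m c ln(T_tr/T_i) = 40.2 × 1.73 × ln(353.2/336) = 3.472 J/K.
Phase change: ΔS₂ = +mL/T_tr = 40.2 × 398 / 353.2 = 45.3 J/K.
ΔS_total = (3.472) + (45.3) = 48.8 J/K.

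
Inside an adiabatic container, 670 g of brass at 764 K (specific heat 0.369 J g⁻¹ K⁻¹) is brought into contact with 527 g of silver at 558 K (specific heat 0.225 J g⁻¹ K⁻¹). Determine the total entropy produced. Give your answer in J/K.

Energy balance: T_f = (m₁c₁T₁ + m₂c₂T₂)/(m₁c₁ + m₂c₂) = 697.23 K.
ΔS₁ = m₁c₁ ln(T_f/T₁) = 247.23 × ln(697.23/764) = -22.61 J/K.
ΔS₂ = m₂c₂ ln(T_f/T₂) = 118.575 × ln(697.23/558) = 26.41 J/K.
ΔS_total = -22.61 + 26.41 = 3.8 J/K.

ΔS_total = 3.8 J/K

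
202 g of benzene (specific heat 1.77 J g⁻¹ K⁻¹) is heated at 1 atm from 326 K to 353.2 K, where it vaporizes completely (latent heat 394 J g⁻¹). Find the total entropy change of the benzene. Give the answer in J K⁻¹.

ΔS = 254 J/K

Warming step: ΔS₁ = m c ln(T_tr/T_i) = 202 × 1.77 × ln(353.2/326) = 28.65 J/K.
Phase change: ΔS₂ = +mL/T_tr = 202 × 394 / 353.2 = 225.3 J/K.
ΔS_total = (28.65) + (225.3) = 254 J/K.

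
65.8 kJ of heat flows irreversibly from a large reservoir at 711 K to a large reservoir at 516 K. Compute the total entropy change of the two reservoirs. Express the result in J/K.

ΔS_hot = −Q/T_H = −65800/711 = -92.55 J/K and ΔS_cold = +Q/T_C = 65800/516 = 127.5 J/K.
ΔS_total = -92.55 + 127.5 = 35 J/K, positive as the second law requires.

ΔS_total = 35 J/K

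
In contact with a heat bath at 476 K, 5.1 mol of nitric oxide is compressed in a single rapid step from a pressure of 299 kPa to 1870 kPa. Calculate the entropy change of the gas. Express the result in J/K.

ΔS_gas = -77.7 J/K

Entropy is a state function, so ΔS_gas depends only on the end states.
For an isothermal ideal gas ΔS_gas = nR ln(P₁/P₂) = 5.1 × 8.314 × ln(299/1870) = -77.7 J/K.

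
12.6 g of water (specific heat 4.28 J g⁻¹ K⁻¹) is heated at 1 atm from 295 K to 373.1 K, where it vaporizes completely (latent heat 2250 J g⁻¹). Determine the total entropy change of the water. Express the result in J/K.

ΔS = 88.7 J/K

Warming step: ΔS₁ = m c ln(T_tr/T_i) = 12.6 × 4.28 × ln(373.1/295) = 12.67 J/K.
Phase change: ΔS₂ = +mL/T_tr = 12.6 × 2250 / 373.1 = 75.98 J/K.
ΔS_total = (12.67) + (75.98) = 88.7 J/K.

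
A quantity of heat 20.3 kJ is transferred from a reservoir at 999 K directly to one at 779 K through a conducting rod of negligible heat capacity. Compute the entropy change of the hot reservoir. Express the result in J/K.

The hot reservoir loses heat Q, so ΔS_hot = −Q/T_H = −20300/999 = -20.3 J/K.

ΔS_hot = -20.3 J/K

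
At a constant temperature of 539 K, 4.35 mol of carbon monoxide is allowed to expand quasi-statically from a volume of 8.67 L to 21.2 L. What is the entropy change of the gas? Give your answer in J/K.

ΔS_gas = 32.3 J/K

For an isothermal ideal gas ΔS_gas = nR ln(V₂/V₁) = 4.35 × 8.314 × ln(21.2/8.67) = 32.3 J/K.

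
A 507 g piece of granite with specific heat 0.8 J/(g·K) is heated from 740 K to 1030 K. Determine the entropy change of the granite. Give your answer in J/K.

ΔS = ∫dQ_rev/T = m c ln(T₂/T₁) = 507 × 0.8 × ln(1030/740) = 134 J/K.

ΔS = 134 J/K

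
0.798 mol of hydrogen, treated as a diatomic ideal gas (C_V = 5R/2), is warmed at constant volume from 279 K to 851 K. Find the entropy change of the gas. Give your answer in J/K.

ΔS = 18.5 J/K

At constant volume, ΔS = nC_V ln(T₂/T₁) with C_V = 5R/2 = 20.79 J mol⁻¹ K⁻¹.
ΔS = 0.798 × 20.79 × ln(851/279) = 18.5 J/K.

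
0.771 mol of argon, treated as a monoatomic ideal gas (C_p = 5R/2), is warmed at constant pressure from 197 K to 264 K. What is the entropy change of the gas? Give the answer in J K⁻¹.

At constant pressure, ΔS = nC_p ln(T₂/T₁) with C_p = 5R/2 = 20.79 J mol⁻¹ K⁻¹.
ΔS = 0.771 × 20.79 × ln(264/197) = 4.69 J/K.

ΔS = 4.69 J/K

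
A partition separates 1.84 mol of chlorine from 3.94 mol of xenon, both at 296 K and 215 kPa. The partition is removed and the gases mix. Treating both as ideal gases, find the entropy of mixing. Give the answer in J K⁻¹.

ΔS_mix = 30.1 J/K

Mole fractions: x_A = 1.84/5.78 = 0.318, x_B = 0.682.
ΔS_mix = −R(n_A ln x_A + n_B ln x_B) = −8.314 × (1.84 ln 0.318 + 3.94 ln 0.682) = 30.1 J/K.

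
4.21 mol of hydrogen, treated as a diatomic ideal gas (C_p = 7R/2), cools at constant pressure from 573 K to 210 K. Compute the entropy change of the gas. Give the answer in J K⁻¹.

At constant pressure, ΔS = nC_p ln(T₂/T₁) with C_p = 7R/2 = 29.1 J mol⁻¹ K⁻¹.
ΔS = 4.21 × 29.1 × ln(210/573) = -123 J/K.

ΔS = -123 J/K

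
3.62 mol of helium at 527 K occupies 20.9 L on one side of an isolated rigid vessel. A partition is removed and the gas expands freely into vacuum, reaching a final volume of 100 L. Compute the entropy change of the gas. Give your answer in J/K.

No heat is exchanged and no work is done, so the ideal-gas temperature stays constant.
Entropy is a state function; using a reversible isothermal path, ΔS_gas = nR ln(V₂/V₁) = 3.62 × 8.314 × ln(100/20.9) = 47.1 J/K.

ΔS_gas = 47.1 J/K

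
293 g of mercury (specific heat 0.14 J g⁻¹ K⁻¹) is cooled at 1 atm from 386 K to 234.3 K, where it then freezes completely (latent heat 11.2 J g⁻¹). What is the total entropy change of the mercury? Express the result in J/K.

ΔS = -34.5 J/K

Cooling step: ΔS₁ = m c ln(T_tr/T_i) = 293 × 0.14 × ln(234.3/386) = -20.48 J/K.
Phase change: ΔS₂ = −mL/T_tr = −293 × 11.2 / 234.3 = -14.01 J/K.
ΔS_total = (-20.48) + (-14.01) = -34.5 J/K.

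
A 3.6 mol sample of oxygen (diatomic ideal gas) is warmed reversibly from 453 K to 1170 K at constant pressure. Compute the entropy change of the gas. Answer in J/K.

At constant pressure, ΔS = nC_p ln(T₂/T₁) with C_p = 7R/2 = 29.1 J mol⁻¹ K⁻¹.
ΔS = 3.6 × 29.1 × ln(1170/453) = 99.4 J/K.

ΔS = 99.4 J/K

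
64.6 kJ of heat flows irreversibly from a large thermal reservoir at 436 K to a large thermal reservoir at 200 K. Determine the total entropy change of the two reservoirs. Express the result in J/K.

ΔS_hot = −Q/T_H = −64600/436 = -148.2 J/K and ΔS_cold = +Q/T_C = 64600/200 = 323 J/K.
ΔS_total = -148.2 + 323 = 175 J/K, positive as the second law requires.

ΔS_total = 175 J/K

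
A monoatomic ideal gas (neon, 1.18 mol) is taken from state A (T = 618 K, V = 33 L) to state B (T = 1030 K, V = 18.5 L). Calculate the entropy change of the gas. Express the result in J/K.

ΔS = 1.84 J/K

Entropy is a state function: ΔS = nC_V ln(T₂/T₁) + nR ln(V₂/V₁), with C_V = 3R/2 = 12.47 J mol⁻¹ K⁻¹ for a monoatomic ideal gas.
ΔS = 1.18 × [12.47 × ln(1030/618) + 8.314 × ln(18.5/33)] = 1.84 J/K.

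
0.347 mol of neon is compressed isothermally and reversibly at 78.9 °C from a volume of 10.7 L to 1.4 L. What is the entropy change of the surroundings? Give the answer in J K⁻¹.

ΔS_surr = 5.87 J/K

For an isothermal ideal gas ΔS_gas = nR ln(V₂/V₁) = 0.347 × 8.314 × ln(1.4/10.7) = -5.87 J/K.
The process is reversible, so ΔS_surr = −ΔS_gas = 5.87 J/K and ΔS_universe = 0.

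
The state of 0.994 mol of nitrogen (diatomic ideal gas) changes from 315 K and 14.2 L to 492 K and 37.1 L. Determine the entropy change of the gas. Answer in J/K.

ΔS = 17.1 J/K

Entropy is a state function: ΔS = nC_V ln(T₂/T₁) + nR ln(V₂/V₁), with C_V = 5R/2 = 20.79 J mol⁻¹ K⁻¹ for a diatomic ideal gas.
ΔS = 0.994 × [20.79 × ln(492/315) + 8.314 × ln(37.1/14.2)] = 17.1 J/K.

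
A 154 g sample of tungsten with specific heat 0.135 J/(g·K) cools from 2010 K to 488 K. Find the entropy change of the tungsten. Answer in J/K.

ΔS = -29.4 J/K

ΔS = ∫dQ_rev/T = m c ln(T₂/T₁) = 154 × 0.135 × ln(488/2010) = -29.4 J/K.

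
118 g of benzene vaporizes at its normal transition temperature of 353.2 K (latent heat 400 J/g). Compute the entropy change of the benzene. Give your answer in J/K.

Heat absorbed by the substance: Q = mL = 118 × 400 = 47200 J.
At constant T, ΔS = Q_rev/T = 47200 / 353.2 = 134 J/K.

ΔS = 134 J/K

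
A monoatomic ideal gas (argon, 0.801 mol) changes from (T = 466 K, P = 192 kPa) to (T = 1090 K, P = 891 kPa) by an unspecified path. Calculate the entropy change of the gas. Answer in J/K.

ΔS = nC_p ln(T₂/T₁) − nR ln(P₂/P₁), with C_p = 5R/2 = 20.79 J mol⁻¹ K⁻¹ for a monoatomic ideal gas.
ΔS = 0.801 × [20.79 × ln(1090/466) − 8.314 × ln(891/192)] = 3.93 J/K.

ΔS = 3.93 J/K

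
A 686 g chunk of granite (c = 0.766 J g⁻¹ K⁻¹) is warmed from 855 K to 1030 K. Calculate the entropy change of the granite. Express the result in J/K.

ΔS = ∫dQ_rev/T = m c ln(T₂/T₁) = 686 × 0.766 × ln(1030/855) = 97.9 J/K.

ΔS = 97.9 J/K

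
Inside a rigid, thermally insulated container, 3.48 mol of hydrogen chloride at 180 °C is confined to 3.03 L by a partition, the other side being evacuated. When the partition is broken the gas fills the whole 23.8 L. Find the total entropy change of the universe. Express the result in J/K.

No heat is exchanged and no work is done, so the ideal-gas temperature stays constant.
Entropy is a state function; using a reversible isothermal path, ΔS_gas = nR ln(V₂/V₁) = 3.48 × 8.314 × ln(23.8/3.03) = 59.6 J/K.
The insulated surroundings exchange no heat, so ΔS_surr = 0 and ΔS_universe = ΔS_gas.

ΔS_universe = 59.6 J/K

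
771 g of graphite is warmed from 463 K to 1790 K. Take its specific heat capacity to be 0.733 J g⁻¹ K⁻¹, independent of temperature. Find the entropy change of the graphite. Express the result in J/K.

ΔS = ∫dQ_rev/T = m c ln(T₂/T₁) = 771 × 0.733 × ln(1790/463) = 764 J/K.

ΔS = 764 J/K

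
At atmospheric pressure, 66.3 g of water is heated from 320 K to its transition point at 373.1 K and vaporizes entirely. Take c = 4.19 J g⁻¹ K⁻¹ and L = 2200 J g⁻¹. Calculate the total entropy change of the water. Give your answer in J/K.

ΔS = 434 J/K

Warming step: ΔS₁ = m c ln(T_tr/T_i) = 66.3 × 4.19 × ln(373.1/320) = 42.65 J/K.
Phase change: ΔS₂ = +mL/T_tr = 66.3 × 2200 / 373.1 = 390.9 J/K.
ΔS_total = (42.65) + (390.9) = 434 J/K.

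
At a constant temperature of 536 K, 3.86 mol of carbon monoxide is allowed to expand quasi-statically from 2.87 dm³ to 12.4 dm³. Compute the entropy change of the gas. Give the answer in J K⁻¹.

For an isothermal ideal gas ΔS_gas = nR ln(V₂/V₁) = 3.86 × 8.314 × ln(12.4/2.87) = 47 J/K.

ΔS_gas = 47 J/K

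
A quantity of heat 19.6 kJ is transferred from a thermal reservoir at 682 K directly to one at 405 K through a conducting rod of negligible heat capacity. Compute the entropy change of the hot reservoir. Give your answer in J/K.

The hot reservoir loses heat Q, so ΔS_hot = −Q/T_H = −19600/682 = -28.7 J/K.

ΔS_hot = -28.7 J/K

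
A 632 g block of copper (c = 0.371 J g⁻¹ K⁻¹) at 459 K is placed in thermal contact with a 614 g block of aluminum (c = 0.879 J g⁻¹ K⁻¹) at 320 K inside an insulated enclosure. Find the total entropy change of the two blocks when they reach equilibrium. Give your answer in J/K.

Energy balance: T_f = (m₁c₁T₁ + m₂c₂T₂)/(m₁c₁ + m₂c₂) = 362.1 K.
ΔS₁ = m₁c₁ ln(T_f/T₁) = 234.472 × ln(362.1/459) = -55.6 J/K.
ΔS₂ = m₂c₂ ln(T_f/T₂) = 539.706 × ln(362.1/320) = 66.7 J/K.
ΔS_total = -55.6 + 66.7 = 11.1 J/K.

ΔS_total = 11.1 J/K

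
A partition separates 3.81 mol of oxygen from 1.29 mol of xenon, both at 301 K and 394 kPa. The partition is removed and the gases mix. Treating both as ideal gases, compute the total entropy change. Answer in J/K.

Mole fractions: x_A = 3.81/5.1 = 0.747, x_B = 0.253.
ΔS_mix = −R(n_A ln x_A + n_B ln x_B) = −8.314 × (3.81 ln 0.747 + 1.29 ln 0.253) = 24 J/K.

ΔS_mix = 24 J/K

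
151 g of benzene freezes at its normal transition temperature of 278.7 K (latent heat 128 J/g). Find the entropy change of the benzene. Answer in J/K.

ΔS = -69.4 J/K

Heat released by the substance: Q = −mL = −151 × 128 = −19328 J.
At constant T, ΔS = Q_rev/T = −19328 / 278.7 = -69.4 J/K.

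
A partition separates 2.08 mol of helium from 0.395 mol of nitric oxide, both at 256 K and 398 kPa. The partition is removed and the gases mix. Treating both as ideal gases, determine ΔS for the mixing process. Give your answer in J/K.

ΔS_mix = 9.03 J/K

Mole fractions: x_A = 2.08/2.48 = 0.84, x_B = 0.16.
ΔS_mix = −R(n_A ln x_A + n_B ln x_B) = −8.314 × (2.08 ln 0.84 + 0.395 ln 0.16) = 9.03 J/K.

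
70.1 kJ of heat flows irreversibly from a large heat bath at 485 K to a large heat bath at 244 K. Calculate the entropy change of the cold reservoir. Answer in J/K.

The cold reservoir gains heat Q, so ΔS_cold = +Q/T_C = 70100/244 = 287 J/K.

ΔS_cold = 287 J/K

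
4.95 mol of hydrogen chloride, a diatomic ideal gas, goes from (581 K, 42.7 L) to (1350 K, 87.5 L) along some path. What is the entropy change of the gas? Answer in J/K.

Entropy is a state function: ΔS = nC_V ln(T₂/T₁) + nR ln(V₂/V₁), with C_V = 5R/2 = 20.79 J mol⁻¹ K⁻¹ for a diatomic ideal gas.
ΔS = 4.95 × [20.79 × ln(1350/581) + 8.314 × ln(87.5/42.7)] = 116 J/K.

ΔS = 116 J/K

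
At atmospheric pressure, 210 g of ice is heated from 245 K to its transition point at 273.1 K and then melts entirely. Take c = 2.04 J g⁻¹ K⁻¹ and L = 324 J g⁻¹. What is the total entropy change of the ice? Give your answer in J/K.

Warming step: ΔS₁ = m c ln(T_tr/T_i) = 210 × 2.04 × ln(273.1/245) = 46.52 J/K.
Phase change: ΔS₂ = +mL/T_tr = 210 × 324 / 273.1 = 249.1 J/K.
ΔS_total = (46.52) + (249.1) = 296 J/K.

ΔS = 296 J/K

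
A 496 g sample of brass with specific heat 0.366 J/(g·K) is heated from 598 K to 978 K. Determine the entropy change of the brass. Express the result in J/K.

ΔS = 89.3 J/K

ΔS = ∫dQ_rev/T = m c ln(T₂/T₁) = 496 × 0.366 × ln(978/598) = 89.3 J/K.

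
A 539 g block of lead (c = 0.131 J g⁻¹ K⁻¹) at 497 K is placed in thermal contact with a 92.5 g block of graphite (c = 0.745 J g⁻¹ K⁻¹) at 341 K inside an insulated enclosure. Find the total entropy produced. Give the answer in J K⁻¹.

Energy balance: T_f = (m₁c₁T₁ + m₂c₂T₂)/(m₁c₁ + m₂c₂) = 419.95 K.
ΔS₁ = m₁c₁ ln(T_f/T₁) = 70.609 × ln(419.95/497) = -11.89 J/K.
ΔS₂ = m₂c₂ ln(T_f/T₂) = 68.9125 × ln(419.95/341) = 14.35 J/K.
ΔS_total = -11.89 + 14.35 = 2.46 J/K.

ΔS_total = 2.46 J/K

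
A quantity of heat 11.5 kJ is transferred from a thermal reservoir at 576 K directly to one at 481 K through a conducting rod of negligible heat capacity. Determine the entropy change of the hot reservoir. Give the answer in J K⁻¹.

ΔS_hot = -20 J/K

The hot reservoir loses heat Q, so ΔS_hot = −Q/T_H = −11500/576 = -20 J/K.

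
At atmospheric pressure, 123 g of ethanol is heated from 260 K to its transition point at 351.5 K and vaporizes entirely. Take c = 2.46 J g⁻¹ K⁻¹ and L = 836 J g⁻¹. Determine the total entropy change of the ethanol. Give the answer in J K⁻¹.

Warming step: ΔS₁ = m c ln(T_tr/T_i) = 123 × 2.46 × ln(351.5/260) = 91.24 J/K.
Phase change: ΔS₂ = +mL/T_tr = 123 × 836 / 351.5 = 292.5 J/K.
ΔS_total = (91.24) + (292.5) = 384 J/K.

ΔS = 384 J/K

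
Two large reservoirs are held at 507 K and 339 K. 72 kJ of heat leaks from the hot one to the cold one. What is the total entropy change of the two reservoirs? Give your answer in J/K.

ΔS_hot = −Q/T_H = −72000/507 = -142 J/K and ΔS_cold = +Q/T_C = 72000/339 = 212.4 J/K.
ΔS_total = -142 + 212.4 = 70.4 J/K, positive as the second law requires.

ΔS_total = 70.4 J/K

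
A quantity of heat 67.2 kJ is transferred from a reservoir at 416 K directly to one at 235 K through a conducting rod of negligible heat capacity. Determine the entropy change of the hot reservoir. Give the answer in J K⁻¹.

ΔS_hot = -162 J/K

The hot reservoir loses heat Q, so ΔS_hot = −Q/T_H = −67200/416 = -162 J/K.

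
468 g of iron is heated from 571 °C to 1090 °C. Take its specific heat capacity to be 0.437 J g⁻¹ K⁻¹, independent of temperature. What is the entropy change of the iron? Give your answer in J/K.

ΔS = 98 J/K

In kelvin: T₁ = 844.15 K, T₂ = 1363.15 K. ΔS = ∫dQ_rev/T = m c ln(T₂/T₁) = 468 × 0.437 × ln(1363.15/844.15) = 98 J/K.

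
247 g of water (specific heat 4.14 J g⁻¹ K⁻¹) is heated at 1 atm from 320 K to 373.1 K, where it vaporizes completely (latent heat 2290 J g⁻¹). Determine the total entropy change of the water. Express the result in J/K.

Warming step: ΔS₁ = m c ln(T_tr/T_i) = 247 × 4.14 × ln(373.1/320) = 157 J/K.
Phase change: ΔS₂ = +mL/T_tr = 247 × 2290 / 373.1 = 1516 J/K.
ΔS_total = (157) + (1516) = 1670 J/K.

ΔS = 1670 J/K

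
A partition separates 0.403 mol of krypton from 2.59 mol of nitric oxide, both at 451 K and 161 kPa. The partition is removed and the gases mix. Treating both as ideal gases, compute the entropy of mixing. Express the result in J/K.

Mole fractions: x_A = 0.403/2.99 = 0.135, x_B = 0.865.
ΔS_mix = −R(n_A ln x_A + n_B ln x_B) = −8.314 × (0.403 ln 0.135 + 2.59 ln 0.865) = 9.83 J/K.

ΔS_mix = 9.83 J/K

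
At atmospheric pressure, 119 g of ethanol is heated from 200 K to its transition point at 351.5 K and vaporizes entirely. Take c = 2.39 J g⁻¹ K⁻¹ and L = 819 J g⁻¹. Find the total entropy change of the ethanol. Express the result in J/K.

Warming step: ΔS₁ = m c ln(T_tr/T_i) = 119 × 2.39 × ln(351.5/200) = 160.4 J/K.
Phase change: ΔS₂ = +mL/T_tr = 119 × 819 / 351.5 = 277.3 J/K.
ΔS_total = (160.4) + (277.3) = 438 J/K.

ΔS = 438 J/K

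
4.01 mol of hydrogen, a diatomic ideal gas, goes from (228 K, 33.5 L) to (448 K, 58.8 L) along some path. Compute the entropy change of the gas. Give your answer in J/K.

Entropy is a state function: ΔS = nC_V ln(T₂/T₁) + nR ln(V₂/V₁), with C_V = 5R/2 = 20.79 J mol⁻¹ K⁻¹ for a diatomic ideal gas.
ΔS = 4.01 × [20.79 × ln(448/228) + 8.314 × ln(58.8/33.5)] = 75.1 J/K.

ΔS = 75.1 J/K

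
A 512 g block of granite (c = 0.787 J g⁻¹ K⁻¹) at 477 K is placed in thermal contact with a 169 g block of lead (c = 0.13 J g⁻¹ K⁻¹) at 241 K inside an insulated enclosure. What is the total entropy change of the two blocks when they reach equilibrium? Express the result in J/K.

Energy balance: T_f = (m₁c₁T₁ + m₂c₂T₂)/(m₁c₁ + m₂c₂) = 464.8 K.
ΔS₁ = m₁c₁ ln(T_f/T₁) = 402.944 × ln(464.8/477) = -10.44 J/K.
ΔS₂ = m₂c₂ ln(T_f/T₂) = 21.97 × ln(464.8/241) = 14.43 J/K.
ΔS_total = -10.44 + 14.43 = 3.99 J/K.

ΔS_total = 3.99 J/K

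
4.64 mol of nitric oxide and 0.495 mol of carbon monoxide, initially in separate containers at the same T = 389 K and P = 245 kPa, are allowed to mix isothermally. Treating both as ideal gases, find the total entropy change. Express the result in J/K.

Mole fractions: x_A = 4.64/5.13 = 0.904, x_B = 0.0964.
ΔS_mix = −R(n_A ln x_A + n_B ln x_B) = −8.314 × (4.64 ln 0.904 + 0.495 ln 0.0964) = 13.5 J/K.

ΔS_mix = 13.5 J/K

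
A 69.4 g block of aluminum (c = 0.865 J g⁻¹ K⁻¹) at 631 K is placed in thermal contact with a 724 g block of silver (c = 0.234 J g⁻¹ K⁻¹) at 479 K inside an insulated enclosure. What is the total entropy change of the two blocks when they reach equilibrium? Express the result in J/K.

ΔS_total = 1.76 J/K

Energy balance: T_f = (m₁c₁T₁ + m₂c₂T₂)/(m₁c₁ + m₂c₂) = 518.77 K.
ΔS₁ = m₁c₁ ln(T_f/T₁) = 60.031 × ln(518.77/631) = -11.757 J/K.
ΔS₂ = m₂c₂ ln(T_f/T₂) = 169.416 × ln(518.77/479) = 13.512 J/K.
ΔS_total = -11.757 + 13.512 = 1.76 J/K.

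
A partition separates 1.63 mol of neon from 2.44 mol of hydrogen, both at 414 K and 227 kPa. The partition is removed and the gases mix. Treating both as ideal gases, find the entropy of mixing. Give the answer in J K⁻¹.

ΔS_mix = 22.8 J/K

Mole fractions: x_A = 1.63/4.07 = 0.4, x_B = 0.6.
ΔS_mix = −R(n_A ln x_A + n_B ln x_B) = −8.314 × (1.63 ln 0.4 + 2.44 ln 0.6) = 22.8 J/K.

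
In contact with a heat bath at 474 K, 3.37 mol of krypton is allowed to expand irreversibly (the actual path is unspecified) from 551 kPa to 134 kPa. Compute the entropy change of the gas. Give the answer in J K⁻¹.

Entropy is a state function, so ΔS_gas depends only on the end states.
For an isothermal ideal gas ΔS_gas = nR ln(P₁/P₂) = 3.37 × 8.314 × ln(551/134) = 39.6 J/K.

ΔS_gas = 39.6 J/K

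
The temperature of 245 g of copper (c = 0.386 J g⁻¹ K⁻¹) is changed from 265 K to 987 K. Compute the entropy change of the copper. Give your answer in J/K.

ΔS = 124 J/K

ΔS = ∫dQ_rev/T = m c ln(T₂/T₁) = 245 × 0.386 × ln(987/265) = 124 J/K.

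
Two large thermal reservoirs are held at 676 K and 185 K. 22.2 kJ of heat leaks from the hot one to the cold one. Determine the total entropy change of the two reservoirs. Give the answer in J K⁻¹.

ΔS_total = 87.2 J/K

ΔS_hot = −Q/T_H = −22200/676 = -32.84 J/K and ΔS_cold = +Q/T_C = 22200/185 = 120 J/K.
ΔS_total = -32.84 + 120 = 87.2 J/K, positive as the second law requires.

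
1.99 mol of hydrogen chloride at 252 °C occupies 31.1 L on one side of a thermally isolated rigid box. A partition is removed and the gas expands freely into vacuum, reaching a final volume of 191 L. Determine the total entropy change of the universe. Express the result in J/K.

ΔS_universe = 30 J/K

For an ideal gas in free expansion Q = 0 and W = 0, so T is unchanged.
Entropy is a state function; using a reversible isothermal path, ΔS_gas = nR ln(V₂/V₁) = 1.99 × 8.314 × ln(191/31.1) = 30 J/K.
The insulated surroundings exchange no heat, so ΔS_surr = 0 and ΔS_universe = ΔS_gas.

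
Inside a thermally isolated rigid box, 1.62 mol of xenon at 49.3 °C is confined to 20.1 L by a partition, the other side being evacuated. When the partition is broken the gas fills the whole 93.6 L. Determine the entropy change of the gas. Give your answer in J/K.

ΔS_gas = 20.7 J/K

For an ideal gas in free expansion Q = 0 and W = 0, so T is unchanged.
Entropy is a state function; using a reversible isothermal path, ΔS_gas = nR ln(V₂/V₁) = 1.62 × 8.314 × ln(93.6/20.1) = 20.7 J/K.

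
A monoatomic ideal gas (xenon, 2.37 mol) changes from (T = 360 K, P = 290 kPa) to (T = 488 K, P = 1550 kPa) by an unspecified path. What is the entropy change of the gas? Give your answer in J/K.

ΔS = -18 J/K

ΔS = nC_p ln(T₂/T₁) − nR ln(P₂/P₁), with C_p = 5R/2 = 20.79 J mol⁻¹ K⁻¹ for a monoatomic ideal gas.
ΔS = 2.37 × [20.79 × ln(488/360) − 8.314 × ln(1550/290)] = -18 J/K.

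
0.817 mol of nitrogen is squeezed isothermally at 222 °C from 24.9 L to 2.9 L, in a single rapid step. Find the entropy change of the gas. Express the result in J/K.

ΔS_gas = -14.6 J/K

Entropy is a state function, so ΔS_gas depends only on the end states.
For an isothermal ideal gas ΔS_gas = nR ln(V₂/V₁) = 0.817 × 8.314 × ln(2.9/24.9) = -14.6 J/K.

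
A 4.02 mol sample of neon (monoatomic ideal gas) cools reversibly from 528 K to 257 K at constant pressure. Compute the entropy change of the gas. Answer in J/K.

ΔS = -60.2 J/K

At constant pressure, ΔS = nC_p ln(T₂/T₁) with C_p = 5R/2 = 20.79 J mol⁻¹ K⁻¹.
ΔS = 4.02 × 20.79 × ln(257/528) = -60.2 J/K.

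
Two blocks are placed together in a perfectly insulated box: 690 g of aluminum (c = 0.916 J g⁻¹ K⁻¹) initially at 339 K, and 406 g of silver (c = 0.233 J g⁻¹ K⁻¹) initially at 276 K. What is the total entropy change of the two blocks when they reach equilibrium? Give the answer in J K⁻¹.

Energy balance: T_f = (m₁c₁T₁ + m₂c₂T₂)/(m₁c₁ + m₂c₂) = 330.8 K.
ΔS₁ = m₁c₁ ln(T_f/T₁) = 632.04 × ln(330.8/339) = -15.48 J/K.
ΔS₂ = m₂c₂ ln(T_f/T₂) = 94.598 × ln(330.8/276) = 17.13 J/K.
ΔS_total = -15.48 + 17.13 = 1.65 J/K.

ΔS_total = 1.65 J/K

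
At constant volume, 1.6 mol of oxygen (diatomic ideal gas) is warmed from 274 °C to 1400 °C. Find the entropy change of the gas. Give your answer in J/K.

ΔS = 37.2 J/K

In kelvin: T₁ = 547.15 K, T₂ = 1673.15 K. At constant volume, ΔS = nC_V ln(T₂/T₁) with C_V = 5R/2 = 20.79 J mol⁻¹ K⁻¹.
ΔS = 1.6 × 20.79 × ln(1673.15/547.15) = 37.2 J/K.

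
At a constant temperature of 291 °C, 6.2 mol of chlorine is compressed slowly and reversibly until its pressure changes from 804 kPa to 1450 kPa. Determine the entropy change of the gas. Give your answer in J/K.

ΔS_gas = -30.4 J/K

For an isothermal ideal gas ΔS_gas = nR ln(P₁/P₂) = 6.2 × 8.314 × ln(804/1450) = -30.4 J/K.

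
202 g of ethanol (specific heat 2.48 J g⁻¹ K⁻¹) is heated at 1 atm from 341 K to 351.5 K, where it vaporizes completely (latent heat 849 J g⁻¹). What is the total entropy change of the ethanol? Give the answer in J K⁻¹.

ΔS = 503 J/K

Warming step: ΔS₁ = m c ln(T_tr/T_i) = 202 × 2.48 × ln(351.5/341) = 15.19 J/K.
Phase change: ΔS₂ = +mL/T_tr = 202 × 849 / 351.5 = 487.9 J/K.
ΔS_total = (15.19) + (487.9) = 503 J/K.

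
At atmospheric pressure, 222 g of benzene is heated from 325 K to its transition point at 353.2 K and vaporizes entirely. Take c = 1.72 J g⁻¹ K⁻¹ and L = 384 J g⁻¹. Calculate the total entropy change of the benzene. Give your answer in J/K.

Warming step: ΔS₁ = m c ln(T_tr/T_i) = 222 × 1.72 × ln(353.2/325) = 31.77 J/K.
Phase change: ΔS₂ = +mL/T_tr = 222 × 384 / 353.2 = 241.4 J/K.
ΔS_total = (31.77) + (241.4) = 273 J/K.

ΔS = 273 J/K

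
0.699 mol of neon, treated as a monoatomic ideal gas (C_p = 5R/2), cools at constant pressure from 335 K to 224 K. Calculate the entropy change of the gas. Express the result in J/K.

At constant pressure, ΔS = nC_p ln(T₂/T₁) with C_p = 5R/2 = 20.79 J mol⁻¹ K⁻¹.
ΔS = 0.699 × 20.79 × ln(224/335) = -5.85 J/K.

ΔS = -5.85 J/K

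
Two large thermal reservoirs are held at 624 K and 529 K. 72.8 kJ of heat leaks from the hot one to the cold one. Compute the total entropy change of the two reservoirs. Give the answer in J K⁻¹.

ΔS_total = 21 J/K

ΔS_hot = −Q/T_H = −72800/624 = -116.67 J/K and ΔS_cold = +Q/T_C = 72800/529 = 137.62 J/K.
ΔS_total = -116.67 + 137.62 = 21 J/K, positive as the second law requires.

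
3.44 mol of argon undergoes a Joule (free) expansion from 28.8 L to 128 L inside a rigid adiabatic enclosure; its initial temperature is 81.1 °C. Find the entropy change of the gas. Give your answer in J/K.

No heat is exchanged and no work is done, so the ideal-gas temperature stays constant.
Entropy is a state function; using a reversible isothermal path, ΔS_gas = nR ln(V₂/V₁) = 3.44 × 8.314 × ln(128/28.8) = 42.7 J/K.

ΔS_gas = 42.7 J/K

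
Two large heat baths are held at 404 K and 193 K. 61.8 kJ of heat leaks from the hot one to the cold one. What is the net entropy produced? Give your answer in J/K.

ΔS_total = 167 J/K

ΔS_hot = −Q/T_H = −61800/404 = -153 J/K and ΔS_cold = +Q/T_C = 61800/193 = 320.2 J/K.
ΔS_total = -153 + 320.2 = 167 J/K, positive as the second law requires.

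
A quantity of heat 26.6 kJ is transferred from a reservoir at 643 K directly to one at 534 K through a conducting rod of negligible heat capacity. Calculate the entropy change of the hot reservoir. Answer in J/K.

The hot reservoir loses heat Q, so ΔS_hot = −Q/T_H = −26600/643 = -41.4 J/K.

ΔS_hot = -41.4 J/K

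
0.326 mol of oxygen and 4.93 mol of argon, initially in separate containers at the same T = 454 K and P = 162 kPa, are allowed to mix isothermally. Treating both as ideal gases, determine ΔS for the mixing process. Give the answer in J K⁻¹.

Mole fractions: x_A = 0.326/5.26 = 0.062, x_B = 0.938.
ΔS_mix = −R(n_A ln x_A + n_B ln x_B) = −8.314 × (0.326 ln 0.062 + 4.93 ln 0.938) = 10.2 J/K.

ΔS_mix = 10.2 J/K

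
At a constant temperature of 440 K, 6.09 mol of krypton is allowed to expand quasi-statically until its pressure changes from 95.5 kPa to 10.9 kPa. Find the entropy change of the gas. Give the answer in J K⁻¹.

For an isothermal ideal gas ΔS_gas = nR ln(P₁/P₂) = 6.09 × 8.314 × ln(95.5/10.9) = 110 J/K.

ΔS_gas = 110 J/K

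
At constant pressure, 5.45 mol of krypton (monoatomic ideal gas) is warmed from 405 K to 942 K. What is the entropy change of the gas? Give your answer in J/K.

ΔS = 95.6 J/K

At constant pressure, ΔS = nC_p ln(T₂/T₁) with C_p = 5R/2 = 20.79 J mol⁻¹ K⁻¹.
ΔS = 5.45 × 20.79 × ln(942/405) = 95.6 J/K.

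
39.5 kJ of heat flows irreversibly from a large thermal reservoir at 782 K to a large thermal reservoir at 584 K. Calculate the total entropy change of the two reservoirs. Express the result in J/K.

ΔS_hot = −Q/T_H = −39500/782 = -50.51 J/K and ΔS_cold = +Q/T_C = 39500/584 = 67.64 J/K.
ΔS_total = -50.51 + 67.64 = 17.1 J/K, positive as the second law requires.

ΔS_total = 17.1 J/K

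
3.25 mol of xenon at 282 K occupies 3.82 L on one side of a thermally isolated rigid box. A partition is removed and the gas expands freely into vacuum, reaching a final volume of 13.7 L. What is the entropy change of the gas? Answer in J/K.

ΔS_gas = 34.5 J/K

No heat is exchanged and no work is done, so the ideal-gas temperature stays constant.
Entropy is a state function; using a reversible isothermal path, ΔS_gas = nR ln(V₂/V₁) = 3.25 × 8.314 × ln(13.7/3.82) = 34.5 J/K.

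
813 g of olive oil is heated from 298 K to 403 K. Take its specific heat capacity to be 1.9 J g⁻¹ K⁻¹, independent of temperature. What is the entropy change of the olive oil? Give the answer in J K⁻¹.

ΔS = ∫dQ_rev/T = m c ln(T₂/T₁) = 813 × 1.9 × ln(403/298) = 466 J/K.

ΔS = 466 J/K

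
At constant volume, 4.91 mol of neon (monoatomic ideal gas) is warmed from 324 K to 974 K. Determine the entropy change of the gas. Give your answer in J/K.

ΔS = 67.4 J/K

At constant volume, ΔS = nC_V ln(T₂/T₁) with C_V = 3R/2 = 12.47 J mol⁻¹ K⁻¹.
ΔS = 4.91 × 12.47 × ln(974/324) = 67.4 J/K.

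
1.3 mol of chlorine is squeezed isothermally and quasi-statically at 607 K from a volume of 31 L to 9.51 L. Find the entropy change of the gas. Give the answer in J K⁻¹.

For an isothermal ideal gas ΔS_gas = nR ln(V₂/V₁) = 1.3 × 8.314 × ln(9.51/31) = -12.8 J/K.

ΔS_gas = -12.8 J/K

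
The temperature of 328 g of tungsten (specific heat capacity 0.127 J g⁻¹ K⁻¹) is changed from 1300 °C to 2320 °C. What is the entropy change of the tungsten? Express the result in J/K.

ΔS = 20.8 J/K

In kelvin: T₁ = 1573.15 K, T₂ = 2593.15 K. ΔS = ∫dQ_rev/T = m c ln(T₂/T₁) = 328 × 0.127 × ln(2593.15/1573.15) = 20.8 J/K.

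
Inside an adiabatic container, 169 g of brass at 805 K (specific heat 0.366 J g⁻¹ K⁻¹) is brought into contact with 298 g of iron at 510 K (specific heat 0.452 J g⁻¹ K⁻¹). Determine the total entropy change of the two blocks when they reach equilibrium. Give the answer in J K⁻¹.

ΔS_total = 4.64 J/K

Energy balance: T_f = (m₁c₁T₁ + m₂c₂T₂)/(m₁c₁ + m₂c₂) = 602.84 K.
ΔS₁ = m₁c₁ ln(T_f/T₁) = 61.854 × ln(602.84/805) = -17.89 J/K.
ΔS₂ = m₂c₂ ln(T_f/T₂) = 134.696 × ln(602.84/510) = 22.53 J/K.
ΔS_total = -17.89 + 22.53 = 4.64 J/K.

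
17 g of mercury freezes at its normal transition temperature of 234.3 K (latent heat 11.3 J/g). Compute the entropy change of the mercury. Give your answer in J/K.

ΔS = -0.82 J/K

Heat released by the substance: Q = −mL = −17 × 11.3 = −192.1 J.
At constant T, ΔS = Q_rev/T = −192.1 / 234.3 = -0.82 J/K.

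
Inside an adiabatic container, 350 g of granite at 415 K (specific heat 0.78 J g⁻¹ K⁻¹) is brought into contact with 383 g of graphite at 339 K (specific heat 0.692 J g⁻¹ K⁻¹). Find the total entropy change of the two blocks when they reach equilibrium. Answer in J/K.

Energy balance: T_f = (m₁c₁T₁ + m₂c₂T₂)/(m₁c₁ + m₂c₂) = 377.56 K.
ΔS₁ = m₁c₁ ln(T_f/T₁) = 273 × ln(377.56/415) = -25.81 J/K.
ΔS₂ = m₂c₂ ln(T_f/T₂) = 265.036 × ln(377.56/339) = 28.55 J/K.
ΔS_total = -25.81 + 28.55 = 2.74 J/K.

ΔS_total = 2.74 J/K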